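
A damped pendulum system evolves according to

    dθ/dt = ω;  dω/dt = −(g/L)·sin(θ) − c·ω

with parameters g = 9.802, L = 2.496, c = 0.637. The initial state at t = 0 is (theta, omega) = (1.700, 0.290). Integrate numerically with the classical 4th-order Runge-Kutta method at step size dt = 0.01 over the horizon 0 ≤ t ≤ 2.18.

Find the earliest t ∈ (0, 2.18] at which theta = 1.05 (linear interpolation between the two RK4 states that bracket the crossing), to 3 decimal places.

t = 0.694

t=0.000: state=(1.700, 0.290)
step 1 (dt=0.01): k1=(0.290, -4.079), k2=(0.270, -4.065), k3=(0.270, -4.065), k4=(0.249, -4.052); state += dt/6·(k1+2k2+2k3+k4)
t=0.010: state=(1.703, 0.249)
t=0.020: state=(1.705, 0.209)
t=0.030: state=(1.707, 0.169)
continuing one RK4 step at a time; state shown every 10 steps (Δt=0.1):
t=0.100: state=(1.709, -0.105)
t=0.200: state=(1.680, -0.476)
t=0.300: state=(1.615, -0.826)
t=0.400: state=(1.515, -1.155)
t=0.500: state=(1.384, -1.461)
t=0.600: state=(1.224, -1.738)
t=0.690: state=(1.058, -1.953)
next step: t=0.700: state=(1.038, -1.974) — theta has crossed 1.05
linear interpolation between t=0.690 (1.05780) and t=0.700 (1.03816) → t≈0.694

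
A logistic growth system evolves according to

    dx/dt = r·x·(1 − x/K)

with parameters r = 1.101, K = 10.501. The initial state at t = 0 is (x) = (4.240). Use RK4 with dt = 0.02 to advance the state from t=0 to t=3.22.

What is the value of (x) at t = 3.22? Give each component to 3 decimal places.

t=0.000: state=(4.240)
step 1 (dt=0.02): k1=(2.783), k2=(2.789), k3=(2.789), k4=(2.795); state += dt/6·(k1+2k2+2k3+k4)
t=0.020: state=(4.296)
t=0.040: state=(4.352)
t=0.060: state=(4.408)
continuing one RK4 step at a time; state shown every 10 steps (Δt=0.2):
t=0.200: state=(4.806)
t=0.400: state=(5.383)
t=0.600: state=(5.957)
t=0.800: state=(6.514)
t=1.000: state=(7.043)
t=1.200: state=(7.533)
t=1.400: state=(7.979)
t=1.600: state=(8.376)
t=1.800: state=(8.725)
t=2.000: state=(9.027)
t=2.200: state=(9.285)
t=2.400: state=(9.502)
t=2.600: state=(9.684)
t=2.800: state=(9.835)
t=3.000: state=(9.960)
t=3.200: state=(10.063)
t=3.220: state=(10.072)

(x) = (10.072)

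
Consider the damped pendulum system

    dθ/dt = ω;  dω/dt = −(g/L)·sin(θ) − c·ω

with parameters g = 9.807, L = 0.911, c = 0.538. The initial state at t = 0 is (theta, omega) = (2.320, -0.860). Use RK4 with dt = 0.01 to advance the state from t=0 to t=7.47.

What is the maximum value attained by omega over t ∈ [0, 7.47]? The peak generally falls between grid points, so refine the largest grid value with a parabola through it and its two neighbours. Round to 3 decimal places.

t=0.000: state=(2.320, -0.860)
step 1 (dt=0.01): k1=(-0.860, -7.420), k2=(-0.897, -7.431), k3=(-0.897, -7.433), k4=(-0.934, -7.445); state += dt/6·(k1+2k2+2k3+k4)
t=0.010: state=(2.311, -0.934)
t=0.020: state=(2.301, -1.009)
t=0.030: state=(2.291, -1.084)
continuing one RK4 step at a time; state shown every 25 steps (Δt=0.25):
t=0.250: state=(1.861, -2.871)
t=0.500: state=(0.876, -4.891)
t=0.750: state=(-0.401, -4.788)
t=1.000: state=(-1.306, -2.253)
t=1.250: state=(-1.515, 0.531)
t=1.500: state=(-1.074, 2.894)
t=1.750: state=(-0.172, 3.974)
t=2.000: state=(0.711, 2.740)
t=2.250: state=(1.102, 0.344)
t=2.500: state=(0.899, -1.873)
t=2.750: state=(0.254, -3.021)
t=3.000: state=(-0.453, -2.340)
t=3.250: state=(-0.816, -0.474)
t=3.500: state=(-0.693, 1.376)
t=3.750: state=(-0.204, 2.316)
t=4.000: state=(0.341, 1.813)
t=4.250: state=(0.621, 0.348)
t=4.500: state=(0.516, -1.112)
t=4.750: state=(0.131, -1.791)
t=5.000: state=(-0.283, -1.341)
t=5.250: state=(-0.479, -0.175)
t=5.500: state=(-0.375, 0.940)
t=5.750: state=(-0.066, 1.385)
t=6.000: state=(0.243, 0.958)
t=6.250: state=(0.370, 0.028)
t=6.500: state=(0.266, -0.801)
t=6.750: state=(0.018, -1.062)
t=7.000: state=(-0.209, -0.661)
t=7.250: state=(-0.284, 0.076)
t=7.470: state=(-0.202, 0.626)
largest grid value and its neighbours: omega(1.730)=3.97166, omega(1.740)=3.97500, omega(1.750)=3.97414
parabola through these three points peaks at t≈1.743 with omega≈3.97518

max omega = 3.975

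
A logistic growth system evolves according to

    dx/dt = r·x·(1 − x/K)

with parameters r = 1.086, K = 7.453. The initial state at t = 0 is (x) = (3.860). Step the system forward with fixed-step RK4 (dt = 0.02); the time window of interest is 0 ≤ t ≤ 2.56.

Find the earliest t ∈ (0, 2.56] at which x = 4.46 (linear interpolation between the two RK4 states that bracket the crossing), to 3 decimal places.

t=0.000: state=(3.860)
step 1 (dt=0.02): k1=(2.021), k2=(2.020), k3=(2.020), k4=(2.019); state += dt/6·(k1+2k2+2k3+k4)
t=0.020: state=(3.900)
t=0.040: state=(3.941)
t=0.060: state=(3.981)
continuing one RK4 step at a time; state shown every 5 steps (Δt=0.1):
t=0.100: state=(4.061)
t=0.200: state=(4.261)
t=0.300: state=(4.458)
next step: t=0.320: state=(4.496) — x has crossed 4.46
linear interpolation between t=0.300 (4.45750) and t=0.320 (4.49633) → t≈0.301

t = 0.301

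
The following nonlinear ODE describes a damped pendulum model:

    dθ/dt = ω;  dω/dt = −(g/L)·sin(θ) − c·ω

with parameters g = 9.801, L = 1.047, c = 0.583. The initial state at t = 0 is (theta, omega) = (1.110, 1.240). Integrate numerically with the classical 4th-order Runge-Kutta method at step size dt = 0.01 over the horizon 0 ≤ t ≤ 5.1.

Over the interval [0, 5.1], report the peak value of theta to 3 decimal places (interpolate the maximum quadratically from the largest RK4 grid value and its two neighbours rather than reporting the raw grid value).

max theta = 1.195

t=0.000: state=(1.110, 1.240)
step 1 (dt=0.01): k1=(1.240, -9.108), k2=(1.194, -9.107), k3=(1.194, -9.106), k4=(1.149, -9.104); state += dt/6·(k1+2k2+2k3+k4)
t=0.010: state=(1.122, 1.149)
t=0.020: state=(1.133, 1.058)
t=0.030: state=(1.143, 0.967)
continuing one RK4 step at a time; state shown every 20 steps (Δt=0.2):
t=0.200: state=(1.179, -0.526)
t=0.400: state=(0.918, -2.015)
t=0.600: state=(0.414, -2.886)
t=0.800: state=(-0.169, -2.767)
t=1.000: state=(-0.632, -1.745)
t=1.200: state=(-0.842, -0.335)
t=1.400: state=(-0.771, 1.004)
t=1.600: state=(-0.468, 1.933)
t=1.800: state=(-0.045, 2.164)
t=2.000: state=(0.347, 1.640)
t=2.200: state=(0.579, 0.642)
t=2.400: state=(0.598, -0.437)
t=2.600: state=(0.421, -1.269)
t=2.800: state=(0.124, -1.608)
t=3.000: state=(-0.183, -1.367)
t=3.200: state=(-0.394, -0.693)
t=3.400: state=(-0.450, 0.130)
t=3.600: state=(-0.351, 0.821)
t=3.800: state=(-0.145, 1.169)
t=4.000: state=(0.088, 1.084)
t=4.200: state=(0.265, 0.639)
t=4.400: state=(0.333, 0.031)
t=4.600: state=(0.281, -0.521)
t=4.800: state=(0.140, -0.839)
t=5.000: state=(-0.033, -0.838)
t=5.100: state=(-0.112, -0.723)
largest grid value and its neighbours: theta(0.130)=1.19482, theta(0.140)=1.19511, theta(0.150)=1.19453
parabola through these three points peaks at t≈0.138 with theta≈1.19512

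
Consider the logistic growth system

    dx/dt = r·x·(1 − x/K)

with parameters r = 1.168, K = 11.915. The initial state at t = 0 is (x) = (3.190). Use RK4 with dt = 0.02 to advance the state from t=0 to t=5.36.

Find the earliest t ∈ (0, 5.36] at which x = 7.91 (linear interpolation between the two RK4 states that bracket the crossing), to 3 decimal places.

t = 1.444

t=0.000: state=(3.190)
step 1 (dt=0.02): k1=(2.728), k2=(2.743), k3=(2.743), k4=(2.758); state += dt/6·(k1+2k2+2k3+k4)
t=0.020: state=(3.245)
t=0.040: state=(3.300)
t=0.060: state=(3.356)
continuing one RK4 step at a time; state shown every 10 steps (Δt=0.2):
t=0.200: state=(3.764)
t=0.400: state=(4.390)
t=0.600: state=(5.055)
t=0.800: state=(5.744)
t=1.000: state=(6.438)
t=1.200: state=(7.120)
t=1.400: state=(7.772)
t=1.440: state=(7.897)
next step: t=1.460: state=(7.959) — x has crossed 7.91
linear interpolation between t=1.440 (7.89713) and t=1.460 (7.95910) → t≈1.444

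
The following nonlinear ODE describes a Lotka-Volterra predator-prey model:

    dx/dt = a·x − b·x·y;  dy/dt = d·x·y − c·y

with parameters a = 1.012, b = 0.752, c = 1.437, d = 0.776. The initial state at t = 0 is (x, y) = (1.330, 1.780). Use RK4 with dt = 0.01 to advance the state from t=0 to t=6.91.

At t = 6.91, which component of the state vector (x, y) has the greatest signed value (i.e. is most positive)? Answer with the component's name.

t=0.000: state=(1.330, 1.780)
step 1 (dt=0.01): k1=(-0.434, -0.721), k2=(-0.430, -0.722), k3=(-0.430, -0.722), k4=(-0.426, -0.724); state += dt/6·(k1+2k2+2k3+k4)
t=0.010: state=(1.326, 1.773)
t=0.020: state=(1.321, 1.766)
t=0.030: state=(1.317, 1.758)
continuing one RK4 step at a time; state shown every 25 steps (Δt=0.25):
t=0.250: state=(1.247, 1.594)
t=0.500: state=(1.211, 1.412)
t=0.750: state=(1.215, 1.247)
t=1.000: state=(1.255, 1.106)
t=1.250: state=(1.328, 0.991)
t=1.500: state=(1.432, 0.904)
t=1.750: state=(1.565, 0.844)
t=2.000: state=(1.726, 0.810)
t=2.250: state=(1.911, 0.805)
t=2.500: state=(2.112, 0.830)
t=2.750: state=(2.315, 0.890)
t=3.000: state=(2.500, 0.992)
t=3.250: state=(2.636, 1.141)
t=3.500: state=(2.691, 1.338)
t=3.750: state=(2.638, 1.569)
t=4.000: state=(2.474, 1.802)
t=4.250: state=(2.229, 1.987)
t=4.500: state=(1.955, 2.082)
t=4.750: state=(1.701, 2.071)
t=5.000: state=(1.497, 1.970)
t=5.250: state=(1.350, 1.811)
t=5.500: state=(1.258, 1.628)
t=5.750: state=(1.214, 1.443)
t=6.000: state=(1.212, 1.274)
t=6.250: state=(1.246, 1.129)
t=6.500: state=(1.313, 1.009)
t=6.750: state=(1.411, 0.917)
t=6.910: state=(1.490, 0.873)
compare at T: x=1.490, y=0.873

largest component: x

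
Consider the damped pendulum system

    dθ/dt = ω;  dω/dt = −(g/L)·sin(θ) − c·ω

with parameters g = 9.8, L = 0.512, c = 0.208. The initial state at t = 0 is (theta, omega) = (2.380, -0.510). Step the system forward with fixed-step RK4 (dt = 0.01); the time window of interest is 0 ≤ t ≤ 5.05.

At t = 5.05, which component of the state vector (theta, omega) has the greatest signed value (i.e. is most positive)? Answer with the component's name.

largest component: omega

t=0.000: state=(2.380, -0.510)
step 1 (dt=0.01): k1=(-0.510, -13.102), k2=(-0.576, -13.124), k3=(-0.576, -13.129), k4=(-0.641, -13.155); state += dt/6·(k1+2k2+2k3+k4)
t=0.010: state=(2.374, -0.641)
t=0.020: state=(2.367, -0.773)
t=0.030: state=(2.359, -0.906)
continuing one RK4 step at a time; state shown every 20 steps (Δt=0.2):
t=0.200: state=(2.000, -3.419)
t=0.400: state=(0.966, -6.861)
t=0.600: state=(-0.541, -7.306)
t=0.800: state=(-1.672, -3.736)
t=1.000: state=(-2.044, -0.081)
t=1.200: state=(-1.716, 3.407)
t=1.400: state=(-0.684, 6.671)
t=1.600: state=(0.701, 6.332)
t=1.800: state=(1.620, 2.669)
t=2.000: state=(1.771, -1.118)
t=2.200: state=(1.178, -4.763)
t=2.400: state=(-0.019, -6.579)
t=2.600: state=(-1.155, -4.213)
t=2.800: state=(-1.613, -0.353)
t=3.000: state=(-1.305, 3.390)
t=3.200: state=(-0.327, 5.972)
t=3.400: state=(0.817, 4.783)
t=3.600: state=(1.425, 1.169)
t=3.800: state=(1.280, -2.578)
t=4.000: state=(0.453, -5.350)
t=4.200: state=(-0.627, -4.773)
t=4.400: state=(-1.271, -1.464)
t=4.600: state=(-1.193, 2.199)
t=4.800: state=(-0.451, 4.897)
t=5.000: state=(0.550, 4.481)
t=5.050: state=(0.759, 3.854)
compare at T: theta=0.759, omega=3.854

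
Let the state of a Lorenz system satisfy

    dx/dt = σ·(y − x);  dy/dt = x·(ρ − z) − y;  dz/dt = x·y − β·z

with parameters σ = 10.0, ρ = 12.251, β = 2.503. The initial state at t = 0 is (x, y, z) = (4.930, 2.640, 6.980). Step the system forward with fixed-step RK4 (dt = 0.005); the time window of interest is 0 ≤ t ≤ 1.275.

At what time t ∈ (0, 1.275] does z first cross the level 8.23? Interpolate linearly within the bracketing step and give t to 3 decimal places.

t = 0.236

t=0.000: state=(4.930, 2.640, 6.980)
step 1 (dt=0.005): k1=(-22.900, 23.346, -4.456), k2=(-21.744, 23.040, -4.295), k3=(-21.780, 23.054, -4.292), k4=(-20.658, 22.760, -4.134); state += dt/6·(k1+2k2+2k3+k4)
t=0.005: state=(4.821, 2.755, 6.959)
t=0.010: state=(4.723, 2.868, 6.939)
t=0.015: state=(4.635, 2.978, 6.920)
continuing one RK4 step at a time; state shown every 10 steps (Δt=0.05):
t=0.050: state=(4.259, 3.692, 6.834)
t=0.100: state=(4.237, 4.625, 6.855)
t=0.150: state=(4.583, 5.532, 7.100)
t=0.200: state=(5.147, 6.423, 7.634)
t=0.235: state=(5.616, 7.005, 8.207)
next step: t=0.240: state=(5.686, 7.082, 8.303) — z has crossed 8.23
linear interpolation between t=0.235 (8.20696) and t=0.240 (8.30268) → t≈0.236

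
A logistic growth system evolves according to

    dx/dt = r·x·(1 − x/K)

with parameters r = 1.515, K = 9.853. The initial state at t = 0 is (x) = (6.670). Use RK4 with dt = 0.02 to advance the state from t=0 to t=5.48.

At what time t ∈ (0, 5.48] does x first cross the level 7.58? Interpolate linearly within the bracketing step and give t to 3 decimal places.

t=0.000: state=(6.670)
step 1 (dt=0.02): k1=(3.264), k2=(3.247), k3=(3.247), k4=(3.229); state += dt/6·(k1+2k2+2k3+k4)
t=0.020: state=(6.735)
t=0.040: state=(6.799)
t=0.060: state=(6.863)
continuing one RK4 step at a time; state shown every 10 steps (Δt=0.2):
t=0.200: state=(7.285)
t=0.300: state=(7.562)
next step: t=0.320: state=(7.615) — x has crossed 7.58
linear interpolation between t=0.300 (7.56226) and t=0.320 (7.61510) → t≈0.307

t = 0.307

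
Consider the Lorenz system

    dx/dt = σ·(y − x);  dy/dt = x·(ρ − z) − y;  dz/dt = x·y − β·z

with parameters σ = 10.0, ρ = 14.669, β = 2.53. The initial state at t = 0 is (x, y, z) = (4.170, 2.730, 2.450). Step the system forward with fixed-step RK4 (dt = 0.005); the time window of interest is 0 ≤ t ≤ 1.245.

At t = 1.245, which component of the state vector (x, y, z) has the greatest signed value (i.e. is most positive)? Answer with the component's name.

largest component: y

t=0.000: state=(4.170, 2.730, 2.450)
step 1 (dt=0.005): k1=(-14.400, 48.223, 5.186), k2=(-12.834, 47.609, 5.553), k3=(-12.889, 47.655, 5.555), k4=(-11.373, 47.083, 5.918); state += dt/6·(k1+2k2+2k3+k4)
t=0.005: state=(4.106, 2.968, 2.478)
t=0.010: state=(4.056, 3.201, 2.509)
t=0.015: state=(4.020, 3.430, 2.544)
continuing one RK4 step at a time; state shown every 10 steps (Δt=0.05):
t=0.050: state=(4.087, 4.962, 2.895)
t=0.100: state=(4.898, 7.175, 3.827)
t=0.150: state=(6.295, 9.540, 5.576)
t=0.200: state=(8.058, 11.749, 8.538)
t=0.250: state=(9.815, 12.927, 12.797)
t=0.300: state=(10.923, 12.006, 17.496)
t=0.350: state=(10.743, 8.909, 20.853)
t=0.400: state=(9.207, 5.135, 21.682)
t=0.450: state=(6.955, 2.296, 20.487)
t=0.500: state=(4.763, 0.797, 18.455)
t=0.550: state=(3.061, 0.233, 16.348)
t=0.600: state=(1.917, 0.131, 14.424)
t=0.650: state=(1.227, 0.203, 12.721)
t=0.700: state=(0.850, 0.326, 11.222)
t=0.750: state=(0.672, 0.460, 9.902)
t=0.800: state=(0.618, 0.603, 8.742)
t=0.850: state=(0.647, 0.772, 7.723)
t=0.900: state=(0.739, 0.983, 6.834)
t=0.950: state=(0.892, 1.261, 6.065)
t=1.000: state=(1.113, 1.635, 5.412)
t=1.050: state=(1.422, 2.142, 4.881)
t=1.100: state=(1.845, 2.830, 4.491)
t=1.150: state=(2.421, 3.758, 4.287)
t=1.200: state=(3.199, 4.988, 4.354)
t=1.245: state=(4.112, 6.392, 4.771)
compare at T: x=4.112, y=6.392, z=4.771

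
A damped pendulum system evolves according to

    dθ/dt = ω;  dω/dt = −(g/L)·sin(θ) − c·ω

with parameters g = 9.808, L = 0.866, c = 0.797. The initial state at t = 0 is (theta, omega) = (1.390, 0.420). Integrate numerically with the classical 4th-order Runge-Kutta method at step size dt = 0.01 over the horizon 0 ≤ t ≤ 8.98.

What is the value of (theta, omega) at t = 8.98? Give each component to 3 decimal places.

(theta, omega) = (-0.022, 0.112)

t=0.000: state=(1.390, 0.420)
step 1 (dt=0.01): k1=(0.420, -11.476), k2=(0.363, -11.434), k3=(0.363, -11.434), k4=(0.306, -11.392); state += dt/6·(k1+2k2+2k3+k4)
t=0.010: state=(1.394, 0.306)
t=0.020: state=(1.396, 0.192)
t=0.030: state=(1.397, 0.080)
continuing one RK4 step at a time; state shown every 50 steps (Δt=0.5):
t=0.500: state=(0.412, -3.558)
t=1.000: state=(-0.876, -0.655)
t=1.500: state=(-0.257, 2.432)
t=2.000: state=(0.594, 0.326)
t=2.500: state=(0.112, -1.676)
t=3.000: state=(-0.409, -0.031)
t=3.500: state=(-0.020, 1.132)
t=4.000: state=(0.277, -0.139)
t=4.500: state=(-0.028, -0.739)
t=5.000: state=(-0.181, 0.207)
t=5.500: state=(0.047, 0.464)
t=6.000: state=(0.114, -0.213)
t=6.500: state=(-0.050, -0.277)
t=7.000: state=(-0.068, 0.188)
t=7.500: state=(0.045, 0.155)
t=8.000: state=(0.039, -0.152)
t=8.500: state=(-0.036, -0.080)
t=8.980: state=(-0.022, 0.112)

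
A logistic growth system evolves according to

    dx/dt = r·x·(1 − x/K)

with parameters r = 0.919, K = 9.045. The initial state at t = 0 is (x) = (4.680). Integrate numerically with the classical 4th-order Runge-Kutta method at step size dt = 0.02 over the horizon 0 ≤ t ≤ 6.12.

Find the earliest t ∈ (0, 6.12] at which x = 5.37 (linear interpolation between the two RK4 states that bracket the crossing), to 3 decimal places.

t=0.000: state=(4.680)
step 1 (dt=0.02): k1=(2.076), k2=(2.075), k3=(2.075), k4=(2.074); state += dt/6·(k1+2k2+2k3+k4)
t=0.020: state=(4.721)
t=0.040: state=(4.763)
t=0.060: state=(4.804)
continuing one RK4 step at a time; state shown every 10 steps (Δt=0.2):
t=0.200: state=(5.093)
t=0.320: state=(5.336)
next step: t=0.340: state=(5.376) — x has crossed 5.37
linear interpolation between t=0.320 (5.33610) and t=0.340 (5.37625) → t≈0.337

t = 0.337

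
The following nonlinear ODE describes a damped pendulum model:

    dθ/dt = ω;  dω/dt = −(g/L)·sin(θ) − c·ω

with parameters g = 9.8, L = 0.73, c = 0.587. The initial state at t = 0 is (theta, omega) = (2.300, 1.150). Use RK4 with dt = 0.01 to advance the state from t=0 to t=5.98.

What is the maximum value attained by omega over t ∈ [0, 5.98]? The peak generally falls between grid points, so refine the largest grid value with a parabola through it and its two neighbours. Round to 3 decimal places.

t=0.000: state=(2.300, 1.150)
step 1 (dt=0.01): k1=(1.150, -10.686), k2=(1.097, -10.603), k3=(1.097, -10.606), k4=(1.044, -10.525); state += dt/6·(k1+2k2+2k3+k4)
t=0.010: state=(2.311, 1.044)
t=0.020: state=(2.321, 0.939)
t=0.030: state=(2.330, 0.836)
continuing one RK4 step at a time; state shown every 20 steps (Δt=0.2):
t=0.200: state=(2.332, -0.783)
t=0.400: state=(1.984, -2.752)
t=0.600: state=(1.214, -4.914)
t=0.800: state=(0.098, -5.845)
t=1.000: state=(-0.936, -4.124)
t=1.200: state=(-1.480, -1.285)
t=1.400: state=(-1.464, 1.387)
t=1.600: state=(-0.953, 3.603)
t=1.800: state=(-0.113, 4.467)
t=2.000: state=(0.686, 3.205)
t=2.200: state=(1.096, 0.826)
t=2.400: state=(1.020, -1.518)
t=2.600: state=(0.535, -3.149)
t=2.800: state=(-0.138, -3.280)
t=3.000: state=(-0.671, -1.865)
t=3.200: state=(-0.845, 0.145)
t=3.400: state=(-0.632, 1.880)
t=3.600: state=(-0.157, 2.656)
t=3.800: state=(0.339, 2.098)
t=4.000: state=(0.621, 0.638)
t=4.200: state=(0.588, -0.926)
t=4.400: state=(0.289, -1.926)
t=4.600: state=(-0.114, -1.922)
t=4.800: state=(-0.418, -1.001)
t=5.000: state=(-0.491, 0.271)
t=5.200: state=(-0.327, 1.283)
t=5.400: state=(-0.026, 1.589)
t=5.600: state=(0.254, 1.097)
t=5.800: state=(0.382, 0.142)
t=5.980: state=(0.329, -0.696)
largest grid value and its neighbours: omega(1.770)=4.47345, omega(1.780)=4.47705, omega(1.790)=4.47476
parabola through these three points peaks at t≈1.781 with omega≈4.47709

max omega = 4.477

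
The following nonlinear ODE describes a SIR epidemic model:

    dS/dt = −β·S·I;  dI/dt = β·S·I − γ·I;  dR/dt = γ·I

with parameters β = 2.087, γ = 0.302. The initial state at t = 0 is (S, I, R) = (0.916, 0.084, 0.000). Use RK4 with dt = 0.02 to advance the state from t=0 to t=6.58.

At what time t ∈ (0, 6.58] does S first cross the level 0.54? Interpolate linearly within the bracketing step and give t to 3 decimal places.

t=0.000: state=(0.916, 0.084, 0.000)
step 1 (dt=0.02): k1=(-0.161, 0.135, 0.025), k2=(-0.163, 0.137, 0.026), k3=(-0.163, 0.137, 0.026), k4=(-0.165, 0.139, 0.026); state += dt/6·(k1+2k2+2k3+k4)
t=0.020: state=(0.913, 0.087, 0.001)
t=0.040: state=(0.909, 0.090, 0.001)
t=0.060: state=(0.906, 0.092, 0.002)
continuing one RK4 step at a time; state shown every 25 steps (Δt=0.5):
t=0.500: state=(0.803, 0.178, 0.019)
t=1.000: state=(0.620, 0.324, 0.056)
t=1.180: state=(0.543, 0.381, 0.076)
next step: t=1.200: state=(0.534, 0.388, 0.078) — S has crossed 0.54
linear interpolation between t=1.180 (0.54311) and t=1.200 (0.53447) → t≈1.187

t = 1.187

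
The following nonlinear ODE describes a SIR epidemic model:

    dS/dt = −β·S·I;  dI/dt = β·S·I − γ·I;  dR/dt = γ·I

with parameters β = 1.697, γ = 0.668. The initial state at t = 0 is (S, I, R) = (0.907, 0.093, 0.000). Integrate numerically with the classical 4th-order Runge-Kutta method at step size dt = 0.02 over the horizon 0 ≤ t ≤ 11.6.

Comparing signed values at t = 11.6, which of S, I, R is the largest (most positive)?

t=0.000: state=(0.907, 0.093, 0.000)
step 1 (dt=0.02): k1=(-0.143, 0.081, 0.062), k2=(-0.144, 0.081, 0.063), k3=(-0.144, 0.082, 0.063), k4=(-0.145, 0.082, 0.063); state += dt/6·(k1+2k2+2k3+k4)
t=0.020: state=(0.904, 0.095, 0.001)
t=0.040: state=(0.901, 0.096, 0.003)
t=0.060: state=(0.898, 0.098, 0.004)
continuing one RK4 step at a time; state shown every 25 steps (Δt=0.5):
t=0.500: state=(0.823, 0.139, 0.038)
t=1.000: state=(0.715, 0.191, 0.094)
t=1.500: state=(0.595, 0.239, 0.166)
t=2.000: state=(0.479, 0.270, 0.251)
t=2.500: state=(0.379, 0.278, 0.343)
t=3.000: state=(0.301, 0.265, 0.434)
t=3.500: state=(0.243, 0.238, 0.519)
t=4.000: state=(0.201, 0.206, 0.593)
t=4.500: state=(0.171, 0.173, 0.656)
t=5.000: state=(0.150, 0.142, 0.709)
t=5.500: state=(0.135, 0.114, 0.751)
t=6.000: state=(0.123, 0.091, 0.785)
t=6.500: state=(0.115, 0.072, 0.813)
t=7.000: state=(0.109, 0.057, 0.834)
t=7.500: state=(0.104, 0.045, 0.851)
t=8.000: state=(0.101, 0.035, 0.864)
t=8.500: state=(0.098, 0.027, 0.874)
t=9.000: state=(0.096, 0.021, 0.882)
t=9.500: state=(0.095, 0.016, 0.889)
t=10.000: state=(0.094, 0.013, 0.894)
t=10.500: state=(0.093, 0.010, 0.897)
t=11.000: state=(0.092, 0.008, 0.900)
t=11.500: state=(0.092, 0.006, 0.902)
t=11.600: state=(0.092, 0.006, 0.903)
compare at T: S=0.092, I=0.006, R=0.903

largest component: R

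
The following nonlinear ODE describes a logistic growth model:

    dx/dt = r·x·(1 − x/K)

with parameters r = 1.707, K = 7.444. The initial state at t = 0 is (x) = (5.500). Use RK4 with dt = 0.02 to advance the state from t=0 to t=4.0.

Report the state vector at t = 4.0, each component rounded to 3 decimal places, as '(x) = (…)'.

t=0.000: state=(5.500)
step 1 (dt=0.02): k1=(2.452), k2=(2.432), k3=(2.432), k4=(2.412); state += dt/6·(k1+2k2+2k3+k4)
t=0.020: state=(5.549)
t=0.040: state=(5.596)
t=0.060: state=(5.643)
continuing one RK4 step at a time; state shown every 10 steps (Δt=0.2):
t=0.200: state=(5.949)
t=0.400: state=(6.316)
t=0.600: state=(6.606)
t=0.800: state=(6.828)
t=1.000: state=(6.995)
t=1.200: state=(7.120)
t=1.400: state=(7.210)
t=1.600: state=(7.276)
t=1.800: state=(7.324)
t=2.000: state=(7.358)
t=2.200: state=(7.383)
t=2.400: state=(7.401)
t=2.600: state=(7.413)
t=2.800: state=(7.422)
t=3.000: state=(7.428)
t=3.200: state=(7.433)
t=3.400: state=(7.436)
t=3.600: state=(7.438)
t=3.800: state=(7.440)
t=4.000: state=(7.441)

(x) = (7.441)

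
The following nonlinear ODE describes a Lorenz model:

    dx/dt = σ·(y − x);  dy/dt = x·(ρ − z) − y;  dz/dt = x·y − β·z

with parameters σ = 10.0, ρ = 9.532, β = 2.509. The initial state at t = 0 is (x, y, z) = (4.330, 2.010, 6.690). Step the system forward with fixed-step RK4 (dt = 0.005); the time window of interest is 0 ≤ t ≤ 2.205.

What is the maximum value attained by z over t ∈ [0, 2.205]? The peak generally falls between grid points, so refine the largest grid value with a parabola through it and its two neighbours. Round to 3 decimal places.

max z = 10.555

t=0.000: state=(4.330, 2.010, 6.690)
step 1 (dt=0.005): k1=(-23.200, 10.296, -8.082), k2=(-22.363, 10.192, -8.038), k3=(-22.386, 10.197, -8.035), k4=(-21.571, 10.096, -7.991); state += dt/6·(k1+2k2+2k3+k4)
t=0.005: state=(4.218, 2.061, 6.650)
t=0.010: state=(4.114, 2.111, 6.610)
t=0.015: state=(4.018, 2.160, 6.571)
continuing one RK4 step at a time; state shown every 20 steps (Δt=0.1):
t=0.100: state=(3.205, 2.913, 5.988)
t=0.200: state=(3.337, 3.788, 5.616)
t=0.300: state=(3.980, 4.774, 5.758)
t=0.400: state=(4.850, 5.752, 6.559)
t=0.500: state=(5.673, 6.350, 7.972)
t=0.600: state=(6.078, 6.164, 9.522)
t=0.700: state=(5.827, 5.270, 10.455)
t=0.800: state=(5.091, 4.256, 10.426)
t=0.900: state=(4.296, 3.593, 9.714)
t=1.000: state=(3.745, 3.358, 8.771)
t=1.100: state=(3.522, 3.455, 7.903)
t=1.200: state=(3.592, 3.790, 7.280)
t=1.300: state=(3.895, 4.291, 6.999)
t=1.400: state=(4.356, 4.864, 7.123)
t=1.500: state=(4.867, 5.355, 7.644)
t=1.600: state=(5.273, 5.570, 8.425)
t=1.700: state=(5.418, 5.401, 9.177)
t=1.800: state=(5.248, 4.943, 9.592)
t=1.900: state=(4.864, 4.435, 9.555)
t=2.000: state=(4.451, 4.078, 9.174)
t=2.100: state=(4.154, 3.942, 8.649)
t=2.200: state=(4.035, 4.009, 8.158)
t=2.205: state=(4.034, 4.017, 8.137)
largest grid value and its neighbours: z(0.740)=10.55356, z(0.745)=10.55482, z(0.750)=10.55374
parabola through these three points peaks at t≈0.745 with z≈10.55482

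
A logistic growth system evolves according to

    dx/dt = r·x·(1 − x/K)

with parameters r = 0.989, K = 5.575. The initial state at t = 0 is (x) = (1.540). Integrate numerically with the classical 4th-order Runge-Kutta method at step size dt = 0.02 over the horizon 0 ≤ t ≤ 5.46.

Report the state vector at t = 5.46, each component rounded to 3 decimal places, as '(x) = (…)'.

t=0.000: state=(1.540)
step 1 (dt=0.02): k1=(1.102), k2=(1.107), k3=(1.107), k4=(1.112); state += dt/6·(k1+2k2+2k3+k4)
t=0.020: state=(1.562)
t=0.040: state=(1.584)
t=0.060: state=(1.607)
continuing one RK4 step at a time; state shown every 10 steps (Δt=0.2):
t=0.200: state=(1.770)
t=0.400: state=(2.017)
t=0.600: state=(2.278)
t=0.800: state=(2.548)
t=1.000: state=(2.823)
t=1.200: state=(3.098)
t=1.400: state=(3.366)
t=1.600: state=(3.624)
t=1.800: state=(3.867)
t=2.000: state=(4.092)
t=2.200: state=(4.297)
t=2.400: state=(4.481)
t=2.600: state=(4.645)
t=2.800: state=(4.788)
t=3.000: state=(4.913)
t=3.200: state=(5.020)
t=3.400: state=(5.111)
t=3.600: state=(5.189)
t=3.800: state=(5.254)
t=4.000: state=(5.309)
t=4.200: state=(5.355)
t=4.400: state=(5.393)
t=4.600: state=(5.425)
t=4.800: state=(5.451)
t=5.000: state=(5.473)
t=5.200: state=(5.491)
t=5.400: state=(5.506)
t=5.460: state=(5.510)

(x) = (5.510)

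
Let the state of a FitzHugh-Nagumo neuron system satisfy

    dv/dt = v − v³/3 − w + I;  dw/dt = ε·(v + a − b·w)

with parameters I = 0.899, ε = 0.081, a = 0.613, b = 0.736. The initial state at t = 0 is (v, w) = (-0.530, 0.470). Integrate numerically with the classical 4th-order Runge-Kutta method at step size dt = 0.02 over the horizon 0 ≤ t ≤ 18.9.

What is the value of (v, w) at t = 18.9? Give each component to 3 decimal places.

(v, w) = (1.649, 1.120)

t=0.000: state=(-0.530, 0.470)
step 1 (dt=0.02): k1=(-0.051, -0.021), k2=(-0.052, -0.021), k3=(-0.052, -0.021), k4=(-0.052, -0.021); state += dt/6·(k1+2k2+2k3+k4)
t=0.020: state=(-0.531, 0.470)
t=0.040: state=(-0.532, 0.469)
t=0.060: state=(-0.533, 0.469)
continuing one RK4 step at a time; state shown every 50 steps (Δt=1):
t=1.000: state=(-0.590, 0.447)
t=2.000: state=(-0.670, 0.420)
t=3.000: state=(-0.770, 0.387)
t=4.000: state=(-0.876, 0.348)
t=5.000: state=(-0.963, 0.304)
t=6.000: state=(-1.011, 0.256)
t=7.000: state=(-1.011, 0.210)
t=8.000: state=(-0.967, 0.168)
t=9.000: state=(-0.879, 0.134)
t=10.000: state=(-0.733, 0.110)
t=11.000: state=(-0.476, 0.104)
t=12.000: state=(0.085, 0.127)
t=13.000: state=(1.290, 0.219)
t=14.000: state=(1.902, 0.389)
t=15.000: state=(1.900, 0.565)
t=16.000: state=(1.840, 0.727)
t=17.000: state=(1.775, 0.876)
t=18.000: state=(1.709, 1.010)
t=18.900: state=(1.649, 1.120)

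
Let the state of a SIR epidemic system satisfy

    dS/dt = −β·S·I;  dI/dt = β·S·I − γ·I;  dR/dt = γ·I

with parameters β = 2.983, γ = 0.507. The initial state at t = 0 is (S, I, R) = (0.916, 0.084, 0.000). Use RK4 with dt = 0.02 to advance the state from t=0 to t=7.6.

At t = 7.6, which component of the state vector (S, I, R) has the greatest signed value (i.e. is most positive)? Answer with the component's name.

largest component: R

t=0.000: state=(0.916, 0.084, 0.000)
step 1 (dt=0.02): k1=(-0.230, 0.187, 0.043), k2=(-0.234, 0.191, 0.044), k3=(-0.234, 0.191, 0.044), k4=(-0.239, 0.194, 0.045); state += dt/6·(k1+2k2+2k3+k4)
t=0.020: state=(0.911, 0.088, 0.001)
t=0.040: state=(0.906, 0.092, 0.002)
t=0.060: state=(0.901, 0.096, 0.003)
continuing one RK4 step at a time; state shown every 25 steps (Δt=0.5):
t=0.500: state=(0.735, 0.227, 0.037)
t=1.000: state=(0.450, 0.429, 0.121)
t=1.500: state=(0.215, 0.539, 0.247)
t=2.000: state=(0.096, 0.521, 0.383)
t=2.500: state=(0.047, 0.447, 0.506)
t=3.000: state=(0.025, 0.366, 0.609)
t=3.500: state=(0.016, 0.292, 0.692)
t=4.000: state=(0.011, 0.231, 0.758)
t=4.500: state=(0.008, 0.182, 0.810)
t=5.000: state=(0.006, 0.143, 0.851)
t=5.500: state=(0.005, 0.112, 0.883)
t=6.000: state=(0.004, 0.087, 0.908)
t=6.500: state=(0.004, 0.068, 0.928)
t=7.000: state=(0.004, 0.053, 0.943)
t=7.500: state=(0.003, 0.041, 0.955)
t=7.600: state=(0.003, 0.039, 0.957)
compare at T: S=0.003, I=0.039, R=0.957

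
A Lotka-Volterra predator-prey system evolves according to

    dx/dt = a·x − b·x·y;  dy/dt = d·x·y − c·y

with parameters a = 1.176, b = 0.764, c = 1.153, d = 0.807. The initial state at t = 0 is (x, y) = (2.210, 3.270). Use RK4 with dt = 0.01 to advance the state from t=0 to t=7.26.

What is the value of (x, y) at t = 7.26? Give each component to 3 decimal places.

t=0.000: state=(2.210, 3.270)
step 1 (dt=0.01): k1=(-2.922, 2.062), k2=(-2.920, 2.029), k3=(-2.920, 2.029), k4=(-2.917, 1.997); state += dt/6·(k1+2k2+2k3+k4)
t=0.010: state=(2.181, 3.290)
t=0.020: state=(2.152, 3.310)
t=0.030: state=(2.123, 3.329)
continuing one RK4 step at a time; state shown every 25 steps (Δt=0.25):
t=0.250: state=(1.533, 3.567)
t=0.500: state=(1.046, 3.456)
t=0.750: state=(0.749, 3.096)
t=1.000: state=(0.580, 2.649)
t=1.250: state=(0.490, 2.210)
t=1.500: state=(0.448, 1.819)
t=1.750: state=(0.438, 1.491)
t=2.000: state=(0.454, 1.222)
t=2.250: state=(0.493, 1.008)
t=2.500: state=(0.555, 0.839)
t=2.750: state=(0.643, 0.709)
t=3.000: state=(0.760, 0.612)
t=3.250: state=(0.914, 0.543)
t=3.500: state=(1.111, 0.499)
t=3.750: state=(1.358, 0.479)
t=4.000: state=(1.662, 0.487)
t=4.250: state=(2.026, 0.529)
t=4.500: state=(2.438, 0.621)
t=4.750: state=(2.862, 0.795)
t=5.000: state=(3.212, 1.103)
t=5.250: state=(3.338, 1.609)
t=5.500: state=(3.086, 2.322)
t=5.750: state=(2.471, 3.061)
t=6.000: state=(1.758, 3.512)
t=6.250: state=(1.196, 3.534)
t=6.500: state=(0.837, 3.242)
t=6.750: state=(0.629, 2.812)
t=7.000: state=(0.515, 2.363)
t=7.250: state=(0.458, 1.952)
t=7.260: state=(0.457, 1.937)

(x, y) = (0.457, 1.937)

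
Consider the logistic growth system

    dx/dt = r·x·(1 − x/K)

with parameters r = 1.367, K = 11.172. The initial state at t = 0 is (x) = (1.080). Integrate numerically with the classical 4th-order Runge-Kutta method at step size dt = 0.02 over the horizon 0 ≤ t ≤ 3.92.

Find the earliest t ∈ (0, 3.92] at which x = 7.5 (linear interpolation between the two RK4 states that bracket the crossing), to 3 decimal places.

t=0.000: state=(1.080)
step 1 (dt=0.02): k1=(1.334), k2=(1.348), k3=(1.348), k4=(1.363); state += dt/6·(k1+2k2+2k3+k4)
t=0.020: state=(1.107)
t=0.040: state=(1.135)
t=0.060: state=(1.163)
continuing one RK4 step at a time; state shown every 10 steps (Δt=0.2):
t=0.200: state=(1.378)
t=0.400: state=(1.743)
t=0.600: state=(2.184)
t=0.800: state=(2.705)
t=1.000: state=(3.304)
t=1.200: state=(3.973)
t=1.400: state=(4.697)
t=1.600: state=(5.453)
t=1.800: state=(6.214)
t=2.000: state=(6.952)
t=2.140: state=(7.442)
next step: t=2.160: state=(7.509) — x has crossed 7.5
linear interpolation between t=2.140 (7.44167) and t=2.160 (7.50929) → t≈2.157

t = 2.157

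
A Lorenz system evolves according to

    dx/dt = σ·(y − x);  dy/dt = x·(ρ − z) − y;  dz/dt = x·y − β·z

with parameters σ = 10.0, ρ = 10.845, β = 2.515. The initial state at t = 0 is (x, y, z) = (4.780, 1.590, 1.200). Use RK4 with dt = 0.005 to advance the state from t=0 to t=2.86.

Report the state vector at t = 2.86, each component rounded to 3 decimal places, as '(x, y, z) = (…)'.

t=0.000: state=(4.780, 1.590, 1.200)
step 1 (dt=0.005): k1=(-31.900, 44.513, 4.582), k2=(-29.990, 43.579, 4.950), k3=(-30.061, 43.623, 4.944), k4=(-28.216, 42.731, 5.291); state += dt/6·(k1+2k2+2k3+k4)
t=0.005: state=(4.630, 1.808, 1.225)
t=0.010: state=(4.497, 2.018, 1.253)
t=0.015: state=(4.381, 2.220, 1.284)
continuing one RK4 step at a time; state shown every 20 steps (Δt=0.1):
t=0.100: state=(4.099, 5.045, 2.185)
t=0.200: state=(5.811, 8.049, 4.598)
t=0.300: state=(8.033, 9.873, 9.310)
t=0.400: state=(8.703, 7.953, 14.243)
t=0.500: state=(6.749, 4.011, 15.202)
t=0.600: state=(4.103, 1.840, 13.131)
t=0.700: state=(2.434, 1.333, 10.631)
t=0.800: state=(1.764, 1.452, 8.510)
t=0.900: state=(1.694, 1.830, 6.861)
t=1.000: state=(1.996, 2.460, 5.681)
t=1.100: state=(2.628, 3.437, 5.018)
t=1.200: state=(3.636, 4.848, 5.054)
t=1.300: state=(5.031, 6.569, 6.146)
t=1.400: state=(6.542, 7.888, 8.580)
t=1.500: state=(7.388, 7.584, 11.617)
t=1.600: state=(6.838, 5.629, 13.282)
t=1.700: state=(5.329, 3.727, 12.807)
t=1.800: state=(3.935, 2.828, 11.249)
t=1.900: state=(3.159, 2.700, 9.583)
t=2.000: state=(2.967, 3.014, 8.208)
t=2.100: state=(3.214, 3.647, 7.283)
t=2.200: state=(3.811, 4.561, 6.936)
t=2.300: state=(4.682, 5.648, 7.324)
t=2.400: state=(5.653, 6.566, 8.531)
t=2.500: state=(6.355, 6.768, 10.253)
t=2.600: state=(6.380, 6.013, 11.637)
t=2.700: state=(5.713, 4.833, 11.956)
t=2.800: state=(4.805, 3.949, 11.308)
t=2.860: state=(4.344, 3.676, 10.688)

(x, y, z) = (4.344, 3.676, 10.688)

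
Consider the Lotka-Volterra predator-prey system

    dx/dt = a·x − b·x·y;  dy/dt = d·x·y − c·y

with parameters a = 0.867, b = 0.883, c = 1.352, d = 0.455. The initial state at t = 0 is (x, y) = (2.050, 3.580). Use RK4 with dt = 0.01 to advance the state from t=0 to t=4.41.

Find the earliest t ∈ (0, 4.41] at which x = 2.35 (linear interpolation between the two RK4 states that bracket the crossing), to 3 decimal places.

t = 3.998

t=0.000: state=(2.050, 3.580)
step 1 (dt=0.01): k1=(-4.703, -1.501), k2=(-4.636, -1.536), k3=(-4.636, -1.535), k4=(-4.569, -1.570); state += dt/6·(k1+2k2+2k3+k4)
t=0.010: state=(2.004, 3.565)
t=0.020: state=(1.959, 3.549)
t=0.030: state=(1.915, 3.532)
continuing one RK4 step at a time; state shown every 20 steps (Δt=0.2):
t=0.200: state=(1.339, 3.177)
t=0.400: state=(0.949, 2.686)
t=0.600: state=(0.733, 2.210)
t=0.800: state=(0.613, 1.792)
t=1.000: state=(0.548, 1.441)
t=1.200: state=(0.519, 1.154)
t=1.400: state=(0.514, 0.923)
t=1.600: state=(0.528, 0.738)
t=1.800: state=(0.559, 0.592)
t=2.000: state=(0.605, 0.476)
t=2.200: state=(0.668, 0.385)
t=2.400: state=(0.747, 0.313)
t=2.600: state=(0.845, 0.257)
t=2.800: state=(0.964, 0.213)
t=3.000: state=(1.107, 0.178)
t=3.200: state=(1.279, 0.152)
t=3.400: state=(1.484, 0.131)
t=3.600: state=(1.727, 0.116)
t=3.800: state=(2.015, 0.105)
t=3.990: state=(2.336, 0.098)
next step: t=4.000: state=(2.354, 0.098) — x has crossed 2.35
linear interpolation between t=3.990 (2.33565) and t=4.000 (2.35396) → t≈3.998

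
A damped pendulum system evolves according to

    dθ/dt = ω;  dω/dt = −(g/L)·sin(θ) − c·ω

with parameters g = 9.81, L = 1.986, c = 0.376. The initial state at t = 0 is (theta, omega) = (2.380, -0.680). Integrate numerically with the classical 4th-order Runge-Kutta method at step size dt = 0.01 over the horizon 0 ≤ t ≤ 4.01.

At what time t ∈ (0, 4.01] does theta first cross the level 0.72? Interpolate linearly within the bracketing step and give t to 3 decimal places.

t = 0.792

t=0.000: state=(2.380, -0.680)
step 1 (dt=0.01): k1=(-0.680, -3.153), k2=(-0.696, -3.159), k3=(-0.696, -3.159), k4=(-0.712, -3.166); state += dt/6·(k1+2k2+2k3+k4)
t=0.010: state=(2.373, -0.712)
t=0.020: state=(2.366, -0.743)
t=0.030: state=(2.358, -0.775)
continuing one RK4 step at a time; state shown every 20 steps (Δt=0.2):
t=0.200: state=(2.179, -1.346)
t=0.400: state=(1.835, -2.103)
t=0.600: state=(1.335, -2.892)
t=0.790: state=(0.726, -3.460)
next step: t=0.800: state=(0.692, -3.479) — theta has crossed 0.72
linear interpolation between t=0.790 (0.72650) and t=0.800 (0.69180) → t≈0.792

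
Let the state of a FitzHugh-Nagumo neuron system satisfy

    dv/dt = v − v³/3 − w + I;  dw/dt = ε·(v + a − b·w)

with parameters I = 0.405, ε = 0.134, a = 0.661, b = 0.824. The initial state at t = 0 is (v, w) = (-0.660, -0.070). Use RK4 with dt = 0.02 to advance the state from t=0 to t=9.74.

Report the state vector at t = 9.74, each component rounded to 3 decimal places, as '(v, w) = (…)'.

t=0.000: state=(-0.660, -0.070)
step 1 (dt=0.02): k1=(-0.089, 0.008), k2=(-0.090, 0.008), k3=(-0.090, 0.008), k4=(-0.090, 0.008); state += dt/6·(k1+2k2+2k3+k4)
t=0.020: state=(-0.662, -0.070)
t=0.040: state=(-0.664, -0.070)
t=0.060: state=(-0.665, -0.070)
continuing one RK4 step at a time; state shown every 25 steps (Δt=0.5):
t=0.500: state=(-0.712, -0.068)
t=1.000: state=(-0.779, -0.070)
t=1.500: state=(-0.857, -0.076)
t=2.000: state=(-0.942, -0.088)
t=2.500: state=(-1.025, -0.104)
t=3.000: state=(-1.097, -0.125)
t=3.500: state=(-1.151, -0.148)
t=4.000: state=(-1.186, -0.173)
t=4.500: state=(-1.203, -0.199)
t=5.000: state=(-1.206, -0.224)
t=5.500: state=(-1.197, -0.247)
t=6.000: state=(-1.180, -0.268)
t=6.500: state=(-1.157, -0.287)
t=7.000: state=(-1.129, -0.303)
t=7.500: state=(-1.098, -0.316)
t=8.000: state=(-1.065, -0.327)
t=8.500: state=(-1.029, -0.334)
t=9.000: state=(-0.992, -0.339)
t=9.500: state=(-0.952, -0.341)
t=9.740: state=(-0.932, -0.341)

(v, w) = (-0.932, -0.341)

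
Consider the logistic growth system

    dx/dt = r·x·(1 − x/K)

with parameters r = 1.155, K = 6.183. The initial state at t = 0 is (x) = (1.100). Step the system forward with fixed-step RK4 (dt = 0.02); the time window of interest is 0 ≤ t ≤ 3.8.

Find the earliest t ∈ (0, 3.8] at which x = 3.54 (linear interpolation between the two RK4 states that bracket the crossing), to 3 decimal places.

t = 1.578

t=0.000: state=(1.100)
step 1 (dt=0.02): k1=(1.044), k2=(1.052), k3=(1.052), k4=(1.060); state += dt/6·(k1+2k2+2k3+k4)
t=0.020: state=(1.121)
t=0.040: state=(1.142)
t=0.060: state=(1.164)
continuing one RK4 step at a time; state shown every 10 steps (Δt=0.2):
t=0.200: state=(1.325)
t=0.400: state=(1.581)
t=0.600: state=(1.868)
t=0.800: state=(2.182)
t=1.000: state=(2.518)
t=1.200: state=(2.868)
t=1.400: state=(3.225)
t=1.560: state=(3.508)
next step: t=1.580: state=(3.543) — x has crossed 3.54
linear interpolation between t=1.560 (3.50817) and t=1.580 (3.54317) → t≈1.578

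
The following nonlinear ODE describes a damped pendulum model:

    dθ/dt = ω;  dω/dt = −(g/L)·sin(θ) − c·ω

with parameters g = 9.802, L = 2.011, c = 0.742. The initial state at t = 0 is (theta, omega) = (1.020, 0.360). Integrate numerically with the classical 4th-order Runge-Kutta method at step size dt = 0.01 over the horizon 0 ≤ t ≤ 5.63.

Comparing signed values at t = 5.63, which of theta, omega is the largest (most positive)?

largest component: omega

t=0.000: state=(1.020, 0.360)
step 1 (dt=0.01): k1=(0.360, -4.420), k2=(0.338, -4.409), k3=(0.338, -4.408), k4=(0.316, -4.396); state += dt/6·(k1+2k2+2k3+k4)
t=0.010: state=(1.023, 0.316)
t=0.020: state=(1.026, 0.272)
t=0.030: state=(1.029, 0.228)
continuing one RK4 step at a time; state shown every 20 steps (Δt=0.2):
t=0.200: state=(1.007, -0.465)
t=0.400: state=(0.845, -1.129)
t=0.600: state=(0.571, -1.563)
t=0.800: state=(0.239, -1.702)
t=1.000: state=(-0.089, -1.528)
t=1.200: state=(-0.356, -1.110)
t=1.400: state=(-0.524, -0.562)
t=1.600: state=(-0.580, -0.002)
t=1.800: state=(-0.530, 0.481)
t=2.000: state=(-0.397, 0.823)
t=2.200: state=(-0.213, 0.981)
t=2.400: state=(-0.017, 0.947)
t=2.600: state=(0.155, 0.749)
t=2.800: state=(0.276, 0.447)
t=3.000: state=(0.331, 0.109)
t=3.200: state=(0.321, -0.200)
t=3.400: state=(0.256, -0.433)
t=3.600: state=(0.155, -0.559)
t=3.800: state=(0.040, -0.569)
t=4.000: state=(-0.066, -0.477)
t=4.200: state=(-0.146, -0.312)
t=4.400: state=(-0.188, -0.115)
t=4.600: state=(-0.192, 0.075)
t=4.800: state=(-0.161, 0.226)
t=5.000: state=(-0.106, 0.316)
t=5.200: state=(-0.039, 0.337)
t=5.400: state=(0.025, 0.296)
t=5.600: state=(0.076, 0.208)
t=5.630: state=(0.082, 0.192)
compare at T: theta=0.082, omega=0.192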